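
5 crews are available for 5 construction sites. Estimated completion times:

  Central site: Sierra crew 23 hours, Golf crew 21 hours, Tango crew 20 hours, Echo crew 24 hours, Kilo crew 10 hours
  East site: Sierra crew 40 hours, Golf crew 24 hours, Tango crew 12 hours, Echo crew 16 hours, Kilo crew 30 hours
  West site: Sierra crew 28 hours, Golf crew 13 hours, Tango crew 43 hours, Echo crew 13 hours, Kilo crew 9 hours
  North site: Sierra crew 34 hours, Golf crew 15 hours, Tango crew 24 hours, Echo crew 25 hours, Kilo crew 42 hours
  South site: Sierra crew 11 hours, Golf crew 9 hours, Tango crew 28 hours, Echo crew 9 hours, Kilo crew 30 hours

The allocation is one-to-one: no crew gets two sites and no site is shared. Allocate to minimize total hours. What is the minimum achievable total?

This is a one-to-one assignment (minimum-cost bipartite matching).
Optimal: Sierra crew→South site (11 hours), Golf crew→North site (15 hours), Tango crew→East site (12 hours), Echo crew→West site (13 hours), Kilo crew→Central site (10 hours) — total 11+15+12+13+10 = 61 hours.
Column-greedy (each site in turn goes to its cheapest remaining crew) gives 71 hours, worse by 10.
Next-best assignment: Sierra crew→Central site, Golf crew→North site, Tango crew→East site, Echo crew→South site, Kilo crew→West site = 68 hours.
No other one-to-one assignment undercuts 61 hours.

Min total: 61 hours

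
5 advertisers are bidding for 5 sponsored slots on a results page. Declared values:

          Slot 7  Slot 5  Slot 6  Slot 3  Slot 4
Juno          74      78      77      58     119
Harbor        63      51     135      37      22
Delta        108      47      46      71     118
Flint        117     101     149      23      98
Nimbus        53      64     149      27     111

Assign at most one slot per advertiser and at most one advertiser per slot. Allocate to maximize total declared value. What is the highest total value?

This is the linear assignment problem.
Optimal: Juno→Slot 4 ($119), Harbor→Slot 3 ($37), Delta→Slot 7 ($108), Flint→Slot 5 ($101), Nimbus→Slot 6 ($149) — total 119+37+108+101+149 = $514.
Row-greedy (each advertiser in turn takes its best remaining slot) gives $490, worse by 24.
Next-best assignment: Juno→Slot 3, Harbor→Slot 6, Delta→Slot 7, Flint→Slot 5, Nimbus→Slot 4 = $513.

Max total: $514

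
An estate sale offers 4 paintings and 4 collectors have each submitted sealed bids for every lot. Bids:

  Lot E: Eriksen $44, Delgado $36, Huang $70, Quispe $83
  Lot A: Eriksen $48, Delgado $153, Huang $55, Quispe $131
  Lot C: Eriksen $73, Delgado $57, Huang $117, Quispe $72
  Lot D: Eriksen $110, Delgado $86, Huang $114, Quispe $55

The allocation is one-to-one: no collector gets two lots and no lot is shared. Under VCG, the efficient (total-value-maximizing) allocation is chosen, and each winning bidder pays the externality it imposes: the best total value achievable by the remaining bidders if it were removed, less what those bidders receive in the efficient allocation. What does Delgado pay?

Efficient allocation: Eriksen→Lot D ($110), Delgado→Lot A ($153), Huang→Lot C ($117), Quispe→Lot E ($83); total welfare W = $463.
Delgado receives Lot A at value $153, so the others get W − 153 = $310.
Without Delgado: best allocation of the remaining 3 bidders over all 4 lots is Eriksen→Lot D ($110), Huang→Lot C ($117), Quispe→Lot A ($131), total $358.
VCG payment = (others' best without Delgado) − (others' welfare with Delgado) = 358 − 310 = $48.

Delgado pays $48.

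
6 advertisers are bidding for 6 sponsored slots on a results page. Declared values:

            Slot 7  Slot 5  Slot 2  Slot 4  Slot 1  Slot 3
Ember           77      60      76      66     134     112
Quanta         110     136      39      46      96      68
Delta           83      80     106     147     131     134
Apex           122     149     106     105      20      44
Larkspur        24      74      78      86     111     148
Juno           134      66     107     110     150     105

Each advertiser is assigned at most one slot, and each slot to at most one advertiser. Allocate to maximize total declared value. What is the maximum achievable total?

This is a one-to-one assignment (maximum-weight bipartite matching).
Optimal: Ember→Slot 1 ($134), Quanta→Slot 5 ($136), Delta→Slot 4 ($147), Apex→Slot 2 ($106), Larkspur→Slot 3 ($148), Juno→Slot 7 ($134) — total 134+136+147+106+148+134 = $805.

Maximum total: $805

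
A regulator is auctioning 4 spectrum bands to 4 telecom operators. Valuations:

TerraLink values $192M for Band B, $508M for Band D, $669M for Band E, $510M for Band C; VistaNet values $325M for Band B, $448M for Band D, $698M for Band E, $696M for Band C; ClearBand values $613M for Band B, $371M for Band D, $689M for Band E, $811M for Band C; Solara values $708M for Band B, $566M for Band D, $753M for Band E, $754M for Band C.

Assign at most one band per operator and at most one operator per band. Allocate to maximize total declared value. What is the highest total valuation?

Optimal: TerraLink→Band D ($508M), VistaNet→Band E ($698M), ClearBand→Band C ($811M), Solara→Band B ($708M) — total 508+698+811+708 = $2725M.
Row-greedy (each operator in turn takes its best remaining band) gives $2544M, worse by 181.

Maximum total: $2725M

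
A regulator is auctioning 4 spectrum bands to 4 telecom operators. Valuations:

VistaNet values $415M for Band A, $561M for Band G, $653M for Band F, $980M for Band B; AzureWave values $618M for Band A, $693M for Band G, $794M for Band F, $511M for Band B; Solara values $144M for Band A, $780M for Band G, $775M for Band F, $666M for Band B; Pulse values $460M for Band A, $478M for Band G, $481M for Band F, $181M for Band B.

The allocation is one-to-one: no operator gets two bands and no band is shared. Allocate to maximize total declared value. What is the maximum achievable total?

This is a one-to-one assignment (maximum-weight bipartite matching).
Optimal: VistaNet→Band B ($980M), AzureWave→Band F ($794M), Solara→Band G ($780M), Pulse→Band A ($460M) — total 980+794+780+460 = $3014M.
Column-greedy (each band in turn goes to its best remaining operator) gives $2232M, worse by 782.
Next-best assignment: VistaNet→Band B, AzureWave→Band G, Solara→Band F, Pulse→Band A = $2908M.
Swapping Solara↔AzureWave (Solara→Band F $775M, AzureWave→Band G $693M) loses 106.

Max total: $3014M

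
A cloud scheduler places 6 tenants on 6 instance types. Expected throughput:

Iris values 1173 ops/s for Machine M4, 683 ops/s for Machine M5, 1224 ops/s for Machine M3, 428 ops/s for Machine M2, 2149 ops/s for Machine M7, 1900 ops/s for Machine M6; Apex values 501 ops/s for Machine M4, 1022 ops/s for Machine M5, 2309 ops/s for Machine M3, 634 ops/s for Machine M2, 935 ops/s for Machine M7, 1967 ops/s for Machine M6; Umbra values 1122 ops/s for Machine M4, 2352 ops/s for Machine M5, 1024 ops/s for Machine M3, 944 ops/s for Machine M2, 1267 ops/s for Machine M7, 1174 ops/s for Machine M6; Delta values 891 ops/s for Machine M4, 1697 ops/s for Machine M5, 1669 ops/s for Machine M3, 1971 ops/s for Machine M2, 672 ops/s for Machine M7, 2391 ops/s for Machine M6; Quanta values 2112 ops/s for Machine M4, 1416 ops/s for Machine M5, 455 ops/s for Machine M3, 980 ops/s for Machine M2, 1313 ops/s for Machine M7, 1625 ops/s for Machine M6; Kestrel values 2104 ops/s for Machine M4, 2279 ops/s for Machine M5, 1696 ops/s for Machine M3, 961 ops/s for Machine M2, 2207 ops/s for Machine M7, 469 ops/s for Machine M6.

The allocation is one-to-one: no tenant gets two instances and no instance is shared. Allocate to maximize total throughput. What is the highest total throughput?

Treat this as an assignment problem: match each tenant to one instance.
Optimal: Iris→Machine M6 (1900 ops/s), Apex→Machine M3 (2309 ops/s), Umbra→Machine M5 (2352 ops/s), Delta→Machine M2 (1971 ops/s), Quanta→Machine M4 (2112 ops/s), Kestrel→Machine M7 (2207 ops/s) — total 1900+2309+2352+1971+2112+2207 = 12851 ops/s.
Next-best assignment: Iris→Machine M7, Apex→Machine M3, Umbra→Machine M5, Delta→Machine M2, Quanta→Machine M6, Kestrel→Machine M4 = 12510 ops/s.

Maximum total: 12851 ops/s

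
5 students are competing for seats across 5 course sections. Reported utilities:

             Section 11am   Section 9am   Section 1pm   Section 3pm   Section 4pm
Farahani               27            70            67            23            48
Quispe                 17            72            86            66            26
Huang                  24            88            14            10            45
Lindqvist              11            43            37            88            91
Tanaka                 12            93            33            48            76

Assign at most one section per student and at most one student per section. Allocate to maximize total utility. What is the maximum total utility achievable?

Treat this as an assignment problem: match each student to one section.
Optimal: Farahani→Section 11am (27 points), Quispe→Section 1pm (86 points), Huang→Section 9am (88 points), Lindqvist→Section 3pm (88 points), Tanaka→Section 4pm (76 points) — total 27+86+88+88+76 = 365 points.
Column-greedy (each section in turn goes to its best remaining student) gives 339 points, worse by 26.
Next-best assignment: Farahani→Section 9am, Quispe→Section 1pm, Huang→Section 11am, Lindqvist→Section 3pm, Tanaka→Section 4pm = 344 points.
Swapping Tanaka↔Farahani (Tanaka→Section 11am 12 points, Farahani→Section 4pm 48 points) loses 43.
Every other assignment is strictly worse.

Maximum total: 365 points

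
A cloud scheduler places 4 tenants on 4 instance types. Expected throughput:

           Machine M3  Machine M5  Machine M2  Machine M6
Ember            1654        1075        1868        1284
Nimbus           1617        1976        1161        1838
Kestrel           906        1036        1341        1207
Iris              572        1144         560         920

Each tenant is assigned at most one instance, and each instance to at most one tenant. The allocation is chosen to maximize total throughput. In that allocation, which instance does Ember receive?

This is a one-to-one assignment (maximum-weight bipartite matching).
Optimal: Ember→Machine M3 (1654 ops/s), Nimbus→Machine M6 (1838 ops/s), Kestrel→Machine M2 (1341 ops/s), Iris→Machine M5 (1144 ops/s) — total 1654+1838+1341+1144 = 5977 ops/s.
Row-greedy (each tenant in turn takes its best remaining instance) gives 5623 ops/s, worse by 354.
Next-best assignment: Ember→Machine M3, Nimbus→Machine M5, Kestrel→Machine M2, Iris→Machine M6 = 5891 ops/s.
Ember's own top instance is Machine M2 (1868 ops/s), but forcing Ember→Machine M2 and reassigning the rest optimally gives only 5836 ops/s — worse by 141.

Ember receives Machine M3.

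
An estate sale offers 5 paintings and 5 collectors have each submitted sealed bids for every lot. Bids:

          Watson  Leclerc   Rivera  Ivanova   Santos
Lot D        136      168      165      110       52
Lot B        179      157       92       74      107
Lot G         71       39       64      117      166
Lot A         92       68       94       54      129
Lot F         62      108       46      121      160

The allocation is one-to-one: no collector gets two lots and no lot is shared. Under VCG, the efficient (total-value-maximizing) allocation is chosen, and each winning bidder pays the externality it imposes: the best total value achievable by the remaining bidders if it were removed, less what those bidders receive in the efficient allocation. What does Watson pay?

Watson pays $60.

Efficient allocation: Watson→Lot B ($179), Leclerc→Lot D ($168), Rivera→Lot A ($94), Ivanova→Lot F ($121), Santos→Lot G ($166); total welfare W = $728.
Watson receives Lot B at value $179, so the others get W − 179 = $549.
Without Watson: best allocation of the remaining 4 bidders over all 5 lots is Leclerc→Lot B ($157), Rivera→Lot D ($165), Ivanova→Lot F ($121), Santos→Lot G ($166), total $609.
VCG payment = (others' best without Watson) − (others' welfare with Watson) = 609 − 549 = $60.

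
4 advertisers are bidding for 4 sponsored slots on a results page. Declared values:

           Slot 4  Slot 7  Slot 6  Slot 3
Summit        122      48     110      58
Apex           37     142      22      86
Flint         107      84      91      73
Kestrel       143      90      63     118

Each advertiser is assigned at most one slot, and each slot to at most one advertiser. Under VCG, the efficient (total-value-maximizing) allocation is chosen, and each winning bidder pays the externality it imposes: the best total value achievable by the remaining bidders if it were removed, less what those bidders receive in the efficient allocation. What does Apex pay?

Efficient allocation: Summit→Slot 6 ($110), Apex→Slot 7 ($142), Flint→Slot 4 ($107), Kestrel→Slot 3 ($118); total welfare W = $477.
Apex receives Slot 7 at value $142, so the others get W − 142 = $335.
Without Apex: best allocation of the remaining 3 bidders over all 4 slots is Summit→Slot 6 ($110), Flint→Slot 7 ($84), Kestrel→Slot 4 ($143), total $337.
VCG payment = (others' best without Apex) − (others' welfare with Apex) = 337 − 335 = $2.

Apex pays $2.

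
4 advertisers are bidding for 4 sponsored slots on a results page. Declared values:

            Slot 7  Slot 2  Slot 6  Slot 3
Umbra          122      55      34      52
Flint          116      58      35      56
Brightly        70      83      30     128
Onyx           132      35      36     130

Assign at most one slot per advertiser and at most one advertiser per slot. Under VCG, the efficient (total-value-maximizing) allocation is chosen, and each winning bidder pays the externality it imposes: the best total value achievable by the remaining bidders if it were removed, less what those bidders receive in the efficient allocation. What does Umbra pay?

Efficient allocation: Umbra→Slot 7 ($122), Flint→Slot 6 ($35), Brightly→Slot 2 ($83), Onyx→Slot 3 ($130); total welfare W = $370.
Umbra receives Slot 7 at value $122, so the others get W − 122 = $248.
Without Umbra: best allocation of the remaining 3 bidders over all 4 slots is Flint→Slot 7 ($116), Brightly→Slot 2 ($83), Onyx→Slot 3 ($130), total $329.
VCG payment = (others' best without Umbra) − (others' welfare with Umbra) = 329 − 248 = $81.

Umbra pays $81.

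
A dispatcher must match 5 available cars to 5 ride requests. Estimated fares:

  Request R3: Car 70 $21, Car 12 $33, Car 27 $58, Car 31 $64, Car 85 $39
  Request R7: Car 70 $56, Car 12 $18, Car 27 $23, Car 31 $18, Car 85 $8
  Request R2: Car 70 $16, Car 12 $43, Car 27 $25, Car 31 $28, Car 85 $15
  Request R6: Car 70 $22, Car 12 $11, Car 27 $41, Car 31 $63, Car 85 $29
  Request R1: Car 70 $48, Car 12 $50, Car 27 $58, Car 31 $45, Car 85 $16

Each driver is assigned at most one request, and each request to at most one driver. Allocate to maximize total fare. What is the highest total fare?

Optimal: Car 70→Request R7 ($56), Car 12→Request R2 ($43), Car 27→Request R1 ($58), Car 31→Request R6 ($63), Car 85→Request R3 ($39) — total 56+43+58+63+39 = $259.
Max-entry greedy (repeatedly take the single best remaining cell) gives $250, worse by 9.
Next-best assignment: Car 70→Request R7, Car 12→Request R2, Car 27→Request R1, Car 31→Request R3, Car 85→Request R6 = $250.
Checked against all permutations: $259 is optimal.

Maximum total: $259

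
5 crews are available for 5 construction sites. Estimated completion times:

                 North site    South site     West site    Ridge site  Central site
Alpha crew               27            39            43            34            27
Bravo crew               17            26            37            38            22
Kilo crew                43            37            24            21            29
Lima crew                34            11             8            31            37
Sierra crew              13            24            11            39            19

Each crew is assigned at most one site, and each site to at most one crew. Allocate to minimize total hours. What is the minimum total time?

Minimum total: 87 hours

This is the linear assignment problem.
Optimal: Alpha crew→Central site (27 hours), Bravo crew→North site (17 hours), Kilo crew→Ridge site (21 hours), Lima crew→South site (11 hours), Sierra crew→West site (11 hours) — total 27+17+21+11+11 = 87 hours.
Column-greedy (each site in turn goes to its cheapest remaining crew) gives 104 hours, worse by 17.
Swapping Bravo crew↔Lima crew (Bravo crew→South site 26 hours, Lima crew→North site 34 hours) adds 32.
No other one-to-one assignment undercuts 87 hours.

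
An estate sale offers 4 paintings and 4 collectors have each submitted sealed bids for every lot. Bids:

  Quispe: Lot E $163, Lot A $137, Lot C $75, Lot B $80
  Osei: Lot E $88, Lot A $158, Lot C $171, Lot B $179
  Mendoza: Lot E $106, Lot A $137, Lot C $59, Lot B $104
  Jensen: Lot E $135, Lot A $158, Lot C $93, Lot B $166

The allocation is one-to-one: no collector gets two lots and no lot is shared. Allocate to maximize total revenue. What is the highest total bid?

Maximum total: $637

This is the linear assignment problem.
Optimal: Quispe→Lot E ($163), Osei→Lot C ($171), Mendoza→Lot A ($137), Jensen→Lot B ($166) — total 163+171+137+166 = $637.
Column-greedy (each lot in turn goes to its best remaining collector) gives $518, worse by 119.
Swapping Osei↔Mendoza (Osei→Lot A $158, Mendoza→Lot C $59) loses 91.
No other one-to-one assignment exceeds $637.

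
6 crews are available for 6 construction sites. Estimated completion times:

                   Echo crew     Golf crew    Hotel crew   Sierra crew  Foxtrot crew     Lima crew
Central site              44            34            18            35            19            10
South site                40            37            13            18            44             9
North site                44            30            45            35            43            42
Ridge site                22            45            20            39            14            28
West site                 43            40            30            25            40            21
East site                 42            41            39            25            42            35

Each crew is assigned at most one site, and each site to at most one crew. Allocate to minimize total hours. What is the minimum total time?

Minimum total: 130 hours

Optimal: Echo crew→Ridge site (22 hours), Golf crew→North site (30 hours), Hotel crew→South site (13 hours), Sierra crew→East site (25 hours), Foxtrot crew→Central site (19 hours), Lima crew→West site (21 hours) — total 22+30+13+25+19+21 = 130 hours.
Column-greedy (each site in turn goes to its cheapest remaining crew) gives 134 hours, worse by 4.
Next-best assignment: Echo crew→East site, Golf crew→North site, Hotel crew→South site, Sierra crew→West site, Foxtrot crew→Ridge site, Lima crew→Central site = 134 hours.
No other one-to-one assignment undercuts 130 hours.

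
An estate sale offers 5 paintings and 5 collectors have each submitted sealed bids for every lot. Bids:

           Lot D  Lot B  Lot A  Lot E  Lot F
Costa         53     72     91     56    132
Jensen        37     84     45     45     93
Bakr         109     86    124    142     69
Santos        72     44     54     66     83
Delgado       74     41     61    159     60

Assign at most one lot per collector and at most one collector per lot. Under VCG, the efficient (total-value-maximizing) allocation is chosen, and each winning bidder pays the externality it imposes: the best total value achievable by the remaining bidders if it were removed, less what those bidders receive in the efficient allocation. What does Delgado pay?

Efficient allocation: Costa→Lot F ($132), Jensen→Lot B ($84), Bakr→Lot A ($124), Santos→Lot D ($72), Delgado→Lot E ($159); total welfare W = $571.
Delgado receives Lot E at value $159, so the others get W − 159 = $412.
Without Delgado: best allocation of the remaining 4 bidders over all 5 lots is Costa→Lot F ($132), Jensen→Lot B ($84), Bakr→Lot E ($142), Santos→Lot D ($72), total $430.
VCG payment = (others' best without Delgado) − (others' welfare with Delgado) = 430 − 412 = $18.

Delgado pays $18.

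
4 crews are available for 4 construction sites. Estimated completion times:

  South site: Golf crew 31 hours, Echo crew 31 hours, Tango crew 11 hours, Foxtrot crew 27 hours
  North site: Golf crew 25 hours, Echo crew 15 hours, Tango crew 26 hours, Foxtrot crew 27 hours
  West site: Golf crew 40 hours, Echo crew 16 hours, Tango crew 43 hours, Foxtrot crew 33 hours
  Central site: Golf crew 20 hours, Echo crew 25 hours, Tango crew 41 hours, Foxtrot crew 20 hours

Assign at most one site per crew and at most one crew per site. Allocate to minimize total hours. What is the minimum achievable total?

Optimal: Golf crew→North site (25 hours), Echo crew→West site (16 hours), Tango crew→South site (11 hours), Foxtrot crew→Central site (20 hours) — total 25+16+11+20 = 72 hours.
Next-best assignment: Golf crew→Central site, Echo crew→West site, Tango crew→South site, Foxtrot crew→North site = 74 hours.
Swapping Golf crew↔Foxtrot crew (Golf crew→Central site 20 hours, Foxtrot crew→North site 27 hours) adds 2.

Min total: 72 hours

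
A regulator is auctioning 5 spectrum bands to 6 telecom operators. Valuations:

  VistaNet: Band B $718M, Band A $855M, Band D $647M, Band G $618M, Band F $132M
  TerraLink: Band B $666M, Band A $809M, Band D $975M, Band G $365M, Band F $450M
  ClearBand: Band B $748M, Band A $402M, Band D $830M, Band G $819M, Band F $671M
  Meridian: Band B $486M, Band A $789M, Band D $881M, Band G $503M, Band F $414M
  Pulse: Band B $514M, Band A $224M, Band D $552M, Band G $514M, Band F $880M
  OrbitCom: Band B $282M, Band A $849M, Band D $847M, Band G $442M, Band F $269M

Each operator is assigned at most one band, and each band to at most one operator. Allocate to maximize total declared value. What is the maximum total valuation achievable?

This is the linear assignment problem.
Optimal: VistaNet→Band B ($718M), OrbitCom→Band A ($849M), TerraLink→Band D ($975M), ClearBand→Band G ($819M), Pulse→Band F ($880M) — total 718+849+975+819+880 = $4241M.
Next-best assignment: VistaNet→Band B, Meridian→Band A, TerraLink→Band D, ClearBand→Band G, Pulse→Band F = $4181M.

Max total: $4241M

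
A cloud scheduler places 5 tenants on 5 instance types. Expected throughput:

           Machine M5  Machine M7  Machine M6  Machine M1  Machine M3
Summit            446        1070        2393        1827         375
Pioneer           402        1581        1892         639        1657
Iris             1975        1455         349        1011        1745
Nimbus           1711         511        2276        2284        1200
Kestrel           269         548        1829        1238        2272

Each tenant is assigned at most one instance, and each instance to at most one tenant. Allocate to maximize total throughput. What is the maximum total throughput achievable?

Optimal: Summit→Machine M6 (2393 ops/s), Pioneer→Machine M7 (1581 ops/s), Iris→Machine M5 (1975 ops/s), Nimbus→Machine M1 (2284 ops/s), Kestrel→Machine M3 (2272 ops/s) — total 2393+1581+1975+2284+2272 = 10505 ops/s.
Row-greedy (each tenant in turn takes its best remaining instance) gives 8857 ops/s, worse by 1648.
Swapping Nimbus↔Pioneer (Nimbus→Machine M7 511 ops/s, Pioneer→Machine M1 639 ops/s) loses 2715.
Checked against all permutations: 10505 ops/s is optimal.

Max total: 10505 ops/s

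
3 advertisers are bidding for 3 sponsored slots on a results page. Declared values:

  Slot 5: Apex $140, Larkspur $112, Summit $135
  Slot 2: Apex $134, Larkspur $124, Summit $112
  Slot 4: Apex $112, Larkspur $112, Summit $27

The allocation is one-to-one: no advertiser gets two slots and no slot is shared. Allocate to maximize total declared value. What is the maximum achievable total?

Maximum total: $381

This is a one-to-one assignment (maximum-weight bipartite matching).
Optimal: Apex→Slot 2 ($134), Larkspur→Slot 4 ($112), Summit→Slot 5 ($135) — total 134+112+135 = $381.
Max-entry greedy (repeatedly take the single best remaining cell) gives $291, worse by 90.
Next-best assignment: Apex→Slot 4, Larkspur→Slot 2, Summit→Slot 5 = $371.
Swapping Summit↔Larkspur (Summit→Slot 4 $27, Larkspur→Slot 5 $112) loses 108.
Checked against all permutations: $381 is optimal.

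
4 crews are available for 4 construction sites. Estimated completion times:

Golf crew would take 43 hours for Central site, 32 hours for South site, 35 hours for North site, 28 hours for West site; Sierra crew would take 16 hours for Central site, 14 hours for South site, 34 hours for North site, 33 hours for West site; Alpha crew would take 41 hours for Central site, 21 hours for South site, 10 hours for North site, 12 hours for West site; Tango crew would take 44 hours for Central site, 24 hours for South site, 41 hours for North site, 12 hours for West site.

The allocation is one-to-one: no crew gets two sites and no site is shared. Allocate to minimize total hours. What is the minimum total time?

Treat this as an assignment problem: match each crew to one site.
Optimal: Golf crew→South site (32 hours), Sierra crew→Central site (16 hours), Alpha crew→North site (10 hours), Tango crew→West site (12 hours) — total 32+16+10+12 = 70 hours.
Min-entry greedy (repeatedly take the single cheapest remaining cell) gives 79 hours, worse by 9.
Checked against all permutations: 70 hours is optimal.

Minimum total: 70 hours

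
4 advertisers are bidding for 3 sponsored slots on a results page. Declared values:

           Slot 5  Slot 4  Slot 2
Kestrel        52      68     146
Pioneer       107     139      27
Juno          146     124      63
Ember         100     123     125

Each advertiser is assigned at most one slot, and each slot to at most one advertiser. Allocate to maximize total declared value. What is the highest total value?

Max total: $431

Optimal: Juno→Slot 5 ($146), Pioneer→Slot 4 ($139), Kestrel→Slot 2 ($146) — total 146+139+146 = $431.
Checked against all permutations: $431 is optimal.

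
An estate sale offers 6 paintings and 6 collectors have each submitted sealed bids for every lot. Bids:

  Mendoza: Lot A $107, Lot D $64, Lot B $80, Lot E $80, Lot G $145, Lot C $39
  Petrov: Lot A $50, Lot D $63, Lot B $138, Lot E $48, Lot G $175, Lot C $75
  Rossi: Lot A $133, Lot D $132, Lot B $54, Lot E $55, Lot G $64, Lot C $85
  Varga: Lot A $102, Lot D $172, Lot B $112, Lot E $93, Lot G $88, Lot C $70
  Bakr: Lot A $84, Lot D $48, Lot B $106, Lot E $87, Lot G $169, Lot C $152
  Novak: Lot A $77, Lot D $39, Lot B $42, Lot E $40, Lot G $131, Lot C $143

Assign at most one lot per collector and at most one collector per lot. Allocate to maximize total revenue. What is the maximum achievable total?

Maximum total: $835

Optimal: Mendoza→Lot E ($80), Petrov→Lot B ($138), Rossi→Lot A ($133), Varga→Lot D ($172), Bakr→Lot G ($169), Novak→Lot C ($143) — total 80+138+133+172+169+143 = $835.
Max-entry greedy (repeatedly take the single best remaining cell) gives $752, worse by 83.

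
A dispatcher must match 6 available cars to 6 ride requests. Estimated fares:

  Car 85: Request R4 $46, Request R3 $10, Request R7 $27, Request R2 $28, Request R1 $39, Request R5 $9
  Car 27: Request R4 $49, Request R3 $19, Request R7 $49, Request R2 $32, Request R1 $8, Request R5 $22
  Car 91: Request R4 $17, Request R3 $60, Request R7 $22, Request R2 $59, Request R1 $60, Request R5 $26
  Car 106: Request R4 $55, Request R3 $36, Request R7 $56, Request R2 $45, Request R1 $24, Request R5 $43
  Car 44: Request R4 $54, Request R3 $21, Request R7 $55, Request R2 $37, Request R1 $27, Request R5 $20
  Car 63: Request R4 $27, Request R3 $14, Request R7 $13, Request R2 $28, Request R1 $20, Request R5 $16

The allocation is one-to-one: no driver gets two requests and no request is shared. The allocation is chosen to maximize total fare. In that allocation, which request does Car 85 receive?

Car 85 receives Request R1.

Optimal: Car 85→Request R1 ($39), Car 27→Request R4 ($49), Car 91→Request R3 ($60), Car 106→Request R5 ($43), Car 44→Request R7 ($55), Car 63→Request R2 ($28) — total 39+49+60+43+55+28 = $274.
Max-entry greedy (repeatedly take the single best remaining cell) gives $257, worse by 17.
Next-best assignment: Car 85→Request R1, Car 27→Request R7, Car 91→Request R3, Car 106→Request R5, Car 44→Request R4, Car 63→Request R2 = $273.
Every other assignment is strictly worse.
Car 85's own top request is Request R4 ($46), but forcing Car 85→Request R4 and reassigning the rest optimally gives only $256 — worse by 18.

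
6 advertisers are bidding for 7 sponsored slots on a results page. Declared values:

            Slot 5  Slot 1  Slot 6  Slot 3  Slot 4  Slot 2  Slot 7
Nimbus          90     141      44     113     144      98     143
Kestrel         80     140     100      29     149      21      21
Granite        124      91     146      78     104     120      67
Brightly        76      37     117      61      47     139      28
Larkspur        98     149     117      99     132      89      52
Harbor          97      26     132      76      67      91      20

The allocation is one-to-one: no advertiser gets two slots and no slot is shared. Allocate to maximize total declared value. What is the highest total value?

This is the linear assignment problem.
Optimal: Nimbus→Slot 7 ($143), Kestrel→Slot 4 ($149), Granite→Slot 5 ($124), Brightly→Slot 2 ($139), Larkspur→Slot 1 ($149), Harbor→Slot 6 ($132) — total 143+149+124+139+149+132 = $836.
Row-greedy (each advertiser in turn takes its best remaining slot) gives $765, worse by 71.
Swapping Brightly↔Granite (Brightly→Slot 5 $76, Granite→Slot 2 $120) loses 67.

Max total: $836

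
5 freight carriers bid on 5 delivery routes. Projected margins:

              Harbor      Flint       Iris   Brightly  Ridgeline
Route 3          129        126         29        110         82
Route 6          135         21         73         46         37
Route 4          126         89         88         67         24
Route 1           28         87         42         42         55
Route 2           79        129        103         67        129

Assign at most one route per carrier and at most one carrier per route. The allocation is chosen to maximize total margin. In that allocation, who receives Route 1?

Flint receives Route 1.

Optimal: Harbor→Route 6 ($135k), Flint→Route 1 ($87k), Iris→Route 4 ($88k), Brightly→Route 3 ($110k), Ridgeline→Route 2 ($129k) — total 135+87+88+110+129 = $549k.
Next-best assignment: Harbor→Route 4, Flint→Route 1, Iris→Route 6, Brightly→Route 3, Ridgeline→Route 2 = $525k.
Flint's own top route is Route 2 ($129k), but forcing Flint→Route 2 and reassigning the rest optimally gives only $517k — worse by 32.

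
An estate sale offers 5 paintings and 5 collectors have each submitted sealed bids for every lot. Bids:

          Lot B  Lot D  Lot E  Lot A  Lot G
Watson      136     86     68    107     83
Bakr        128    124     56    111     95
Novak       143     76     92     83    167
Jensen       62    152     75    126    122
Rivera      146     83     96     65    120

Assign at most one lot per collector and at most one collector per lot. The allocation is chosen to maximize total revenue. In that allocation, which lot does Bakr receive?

This is the linear assignment problem.
Optimal: Watson→Lot B ($136), Bakr→Lot A ($111), Novak→Lot G ($167), Jensen→Lot D ($152), Rivera→Lot E ($96) — total 136+111+167+152+96 = $662.
Column-greedy (each lot in turn goes to its best remaining collector) gives $584, worse by 78.
Next-best assignment: Watson→Lot A, Bakr→Lot B, Novak→Lot G, Jensen→Lot D, Rivera→Lot E = $650.
Swapping Novak↔Bakr (Novak→Lot A $83, Bakr→Lot G $95) loses 100.
Bakr's own top lot is Lot B ($128), but forcing Bakr→Lot B and reassigning the rest optimally gives only $650 — worse by 12.

Bakr receives Lot A.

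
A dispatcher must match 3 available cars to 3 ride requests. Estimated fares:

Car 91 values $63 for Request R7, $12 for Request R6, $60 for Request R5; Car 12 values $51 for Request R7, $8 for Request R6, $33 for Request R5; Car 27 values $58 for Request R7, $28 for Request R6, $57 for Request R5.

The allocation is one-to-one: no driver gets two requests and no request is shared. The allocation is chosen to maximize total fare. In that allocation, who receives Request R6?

Optimal: Car 91→Request R5 ($60), Car 12→Request R7 ($51), Car 27→Request R6 ($28) — total 60+51+28 = $139.
Max-entry greedy (repeatedly take the single best remaining cell) gives $128, worse by 11.
Next-best assignment: Car 91→Request R7, Car 12→Request R6, Car 27→Request R5 = $128.
Car 27's own top request is Request R7 ($58), but forcing Car 27→Request R7 and reassigning the rest optimally gives only $126 — worse by 13.

Car 27 receives Request R6.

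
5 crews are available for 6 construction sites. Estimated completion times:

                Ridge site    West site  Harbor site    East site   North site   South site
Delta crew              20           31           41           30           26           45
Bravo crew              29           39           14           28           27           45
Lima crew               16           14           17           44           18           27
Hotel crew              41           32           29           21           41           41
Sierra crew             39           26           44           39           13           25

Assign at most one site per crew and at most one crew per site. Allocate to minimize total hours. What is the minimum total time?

Minimum total: 82 hours

Optimal: Delta crew→Ridge site (20 hours), Bravo crew→Harbor site (14 hours), Lima crew→West site (14 hours), Hotel crew→East site (21 hours), Sierra crew→North site (13 hours) — total 20+14+14+21+13 = 82 hours.
Column-greedy (each site in turn goes to its cheapest remaining crew) gives 103 hours, worse by 21.
Checked against all permutations: 82 hours is optimal.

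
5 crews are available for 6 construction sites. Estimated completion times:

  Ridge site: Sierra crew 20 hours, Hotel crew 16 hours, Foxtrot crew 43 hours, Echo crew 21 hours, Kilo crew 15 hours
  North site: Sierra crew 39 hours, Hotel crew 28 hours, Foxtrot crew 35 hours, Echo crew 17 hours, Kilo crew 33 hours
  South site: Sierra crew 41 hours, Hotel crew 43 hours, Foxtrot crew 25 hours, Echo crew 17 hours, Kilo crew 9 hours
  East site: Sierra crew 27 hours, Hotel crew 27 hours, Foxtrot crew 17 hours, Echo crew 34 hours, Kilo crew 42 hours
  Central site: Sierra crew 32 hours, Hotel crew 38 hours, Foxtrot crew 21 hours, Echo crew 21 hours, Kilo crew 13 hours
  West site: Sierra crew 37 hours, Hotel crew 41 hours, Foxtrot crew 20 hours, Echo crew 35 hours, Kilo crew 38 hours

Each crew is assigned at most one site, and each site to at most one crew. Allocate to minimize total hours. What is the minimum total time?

Min total: 89 hours

Treat this as an assignment problem: match each crew to one site.
Optimal: Sierra crew→East site (27 hours), Hotel crew→Ridge site (16 hours), Foxtrot crew→West site (20 hours), Echo crew→North site (17 hours), Kilo crew→South site (9 hours) — total 27+16+20+17+9 = 89 hours.
Next-best assignment: Sierra crew→East site, Hotel crew→Ridge site, Foxtrot crew→Central site, Echo crew→North site, Kilo crew→South site = 90 hours.
Checked against all permutations: 89 hours is optimal.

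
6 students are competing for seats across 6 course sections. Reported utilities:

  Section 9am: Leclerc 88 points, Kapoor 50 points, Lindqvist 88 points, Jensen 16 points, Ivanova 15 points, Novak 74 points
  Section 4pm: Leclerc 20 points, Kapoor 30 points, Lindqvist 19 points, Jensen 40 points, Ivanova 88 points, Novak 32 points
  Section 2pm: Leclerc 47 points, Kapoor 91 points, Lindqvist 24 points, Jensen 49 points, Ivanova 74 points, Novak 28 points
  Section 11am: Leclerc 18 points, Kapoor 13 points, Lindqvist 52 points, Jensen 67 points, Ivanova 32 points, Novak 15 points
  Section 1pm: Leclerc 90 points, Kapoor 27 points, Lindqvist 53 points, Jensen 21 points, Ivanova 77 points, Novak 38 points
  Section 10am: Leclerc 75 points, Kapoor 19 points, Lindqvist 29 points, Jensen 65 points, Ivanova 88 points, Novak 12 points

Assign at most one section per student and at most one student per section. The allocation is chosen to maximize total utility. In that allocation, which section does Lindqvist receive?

Optimal: Leclerc→Section 1pm (90 points), Kapoor→Section 2pm (91 points), Lindqvist→Section 11am (52 points), Jensen→Section 10am (65 points), Ivanova→Section 4pm (88 points), Novak→Section 9am (74 points) — total 90+91+52+65+88+74 = 460 points.
Every other assignment is strictly worse.
Lindqvist's own top section is Section 9am (88 points), but forcing Lindqvist→Section 9am and reassigning the rest optimally gives only 456 points — worse by 4.

Lindqvist receives Section 11am.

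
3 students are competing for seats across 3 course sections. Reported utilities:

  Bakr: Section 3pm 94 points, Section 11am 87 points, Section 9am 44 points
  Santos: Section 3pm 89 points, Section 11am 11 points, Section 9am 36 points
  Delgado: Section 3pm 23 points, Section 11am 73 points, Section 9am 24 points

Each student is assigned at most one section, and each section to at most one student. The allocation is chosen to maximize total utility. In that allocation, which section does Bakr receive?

Bakr receives Section 9am.

Treat this as an assignment problem: match each student to one section.
Optimal: Bakr→Section 9am (44 points), Santos→Section 3pm (89 points), Delgado→Section 11am (73 points) — total 44+89+73 = 206 points.
Row-greedy (each student in turn takes its best remaining section) gives 203 points, worse by 3.
Bakr's own top section is Section 3pm (94 points), but forcing Bakr→Section 3pm and reassigning the rest optimally gives only 203 points — worse by 3.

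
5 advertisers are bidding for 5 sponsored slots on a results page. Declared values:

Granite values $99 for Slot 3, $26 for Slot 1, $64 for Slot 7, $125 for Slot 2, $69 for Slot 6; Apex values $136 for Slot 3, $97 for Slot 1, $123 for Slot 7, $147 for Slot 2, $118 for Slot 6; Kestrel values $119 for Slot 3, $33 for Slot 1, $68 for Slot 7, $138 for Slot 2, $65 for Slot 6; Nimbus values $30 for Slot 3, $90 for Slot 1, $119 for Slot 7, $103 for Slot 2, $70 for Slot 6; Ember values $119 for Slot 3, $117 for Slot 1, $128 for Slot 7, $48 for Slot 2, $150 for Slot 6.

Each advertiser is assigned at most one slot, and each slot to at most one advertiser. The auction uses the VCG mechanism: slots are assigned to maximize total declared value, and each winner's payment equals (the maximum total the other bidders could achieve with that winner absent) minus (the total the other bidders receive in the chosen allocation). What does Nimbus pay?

Nimbus pays $26.

Efficient allocation: Granite→Slot 2 ($125), Apex→Slot 1 ($97), Kestrel→Slot 3 ($119), Nimbus→Slot 7 ($119), Ember→Slot 6 ($150); total welfare W = $610.
Nimbus receives Slot 7 at value $119, so the others get W − 119 = $491.
Without Nimbus: best allocation of the remaining 4 bidders over all 5 slots is Granite→Slot 2 ($125), Apex→Slot 7 ($123), Kestrel→Slot 3 ($119), Ember→Slot 6 ($150), total $517.
VCG payment = (others' best without Nimbus) − (others' welfare with Nimbus) = 517 − 491 = $26.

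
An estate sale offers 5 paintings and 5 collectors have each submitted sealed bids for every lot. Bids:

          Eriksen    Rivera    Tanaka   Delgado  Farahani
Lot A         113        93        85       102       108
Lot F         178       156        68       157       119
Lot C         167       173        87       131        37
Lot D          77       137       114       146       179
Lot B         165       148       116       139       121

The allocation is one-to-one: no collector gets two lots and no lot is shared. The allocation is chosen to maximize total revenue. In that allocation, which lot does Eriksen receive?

Eriksen receives Lot B.

Optimal: Eriksen→Lot B ($165), Rivera→Lot C ($173), Tanaka→Lot A ($85), Delgado→Lot F ($157), Farahani→Lot D ($179) — total 165+173+85+157+179 = $759.
Column-greedy (each lot in turn goes to its best remaining collector) gives $738, worse by 21.
Swapping Tanaka↔Eriksen (Tanaka→Lot B $116, Eriksen→Lot A $113) loses 21.
Eriksen's own top lot is Lot F ($178), but forcing Eriksen→Lot F and reassigning the rest optimally gives only $754 — worse by 5.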